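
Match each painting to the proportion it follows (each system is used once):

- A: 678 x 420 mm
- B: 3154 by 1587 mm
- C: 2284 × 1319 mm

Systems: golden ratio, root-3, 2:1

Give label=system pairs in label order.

A=golden ratio, B=2:1, C=root-3

A = 678/420 ≈ 1.614 → golden ratio (1.618)
B = 3154/1587 ≈ 1.987 → 2:1 (2.000)
C = 2284/1319 ≈ 1.732 → root-3 (1.732)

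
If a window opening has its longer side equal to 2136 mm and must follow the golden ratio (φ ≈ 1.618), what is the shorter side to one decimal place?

1320.1 mm

golden ratio ≈ 1.61803.
Shorter side = 2136 ÷ 1.61803 ≈ 1320.124 → 1320.1 mm.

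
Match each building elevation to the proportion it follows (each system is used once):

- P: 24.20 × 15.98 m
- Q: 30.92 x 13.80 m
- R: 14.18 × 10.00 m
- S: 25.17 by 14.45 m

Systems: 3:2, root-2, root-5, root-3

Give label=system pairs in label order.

P = 24.20/15.98 ≈ 1.514 → 3:2 (1.500)
Q = 30.92/13.80 ≈ 2.241 → root-5 (2.236)
R = 14.18/10.00 ≈ 1.418 → root-2 (1.414)
S = 25.17/14.45 ≈ 1.742 → root-3 (1.732)

P=3:2, Q=root-5, R=root-2, S=root-3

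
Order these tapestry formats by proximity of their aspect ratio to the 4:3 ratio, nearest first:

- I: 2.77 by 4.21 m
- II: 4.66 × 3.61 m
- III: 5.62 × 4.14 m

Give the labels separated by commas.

III, II, I

Ratios: I = 4.21 / 2.77 ≈ 1.520; II = 4.66 / 3.61 ≈ 1.291; III = 5.62 / 4.14 ≈ 1.357.
|Δ from 1.333|: I 0.187; II 0.042; III 0.024.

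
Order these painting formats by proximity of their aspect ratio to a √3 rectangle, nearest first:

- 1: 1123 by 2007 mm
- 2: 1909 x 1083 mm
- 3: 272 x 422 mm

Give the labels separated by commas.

2, 1, 3

1: 2007/1123 ≈ 1.787 → |1.787 − 1.732| = 0.055
2: 1909/1083 ≈ 1.763 → |1.763 − 1.732| = 0.031
3: 422/272 ≈ 1.551 → |1.551 − 1.732| = 0.181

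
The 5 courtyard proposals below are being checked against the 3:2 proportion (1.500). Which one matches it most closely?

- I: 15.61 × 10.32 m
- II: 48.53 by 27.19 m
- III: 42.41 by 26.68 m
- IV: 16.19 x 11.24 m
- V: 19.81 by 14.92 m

Ratios (long/short): I ≈ 1.513; II ≈ 1.785; III ≈ 1.590; IV ≈ 1.440; V ≈ 1.328.
3:2 ≈ 1.500; option I is nearest (Δ 0.013).

I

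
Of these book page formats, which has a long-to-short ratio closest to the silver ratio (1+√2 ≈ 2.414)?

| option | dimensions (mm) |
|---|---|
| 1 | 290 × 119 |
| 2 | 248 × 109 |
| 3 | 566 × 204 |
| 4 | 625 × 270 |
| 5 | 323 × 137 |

Ratios (long/short): 1 ≈ 2.437; 2 ≈ 2.275; 3 ≈ 2.775; 4 ≈ 2.315; 5 ≈ 2.358.
silver ratio ≈ 2.414; option 1 is nearest (Δ 0.023).

1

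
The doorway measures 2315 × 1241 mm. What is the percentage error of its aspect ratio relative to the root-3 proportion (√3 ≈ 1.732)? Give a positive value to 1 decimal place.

7.7%

Ratio = 2315 / 1241 ≈ 1.8654.
Ideal root-3 ≈ 1.7321. |1.8654 − 1.7321| / 1.7321 ≈ 7.70% → 7.7%.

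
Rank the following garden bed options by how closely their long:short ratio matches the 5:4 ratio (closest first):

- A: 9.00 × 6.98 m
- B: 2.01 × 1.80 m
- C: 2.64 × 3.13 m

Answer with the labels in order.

A, C, B

Ratios: A = 9.00 / 6.98 ≈ 1.289; B = 2.01 / 1.80 ≈ 1.117; C = 3.13 / 2.64 ≈ 1.186.
|Δ from 1.250|: A 0.039; B 0.133; C 0.064.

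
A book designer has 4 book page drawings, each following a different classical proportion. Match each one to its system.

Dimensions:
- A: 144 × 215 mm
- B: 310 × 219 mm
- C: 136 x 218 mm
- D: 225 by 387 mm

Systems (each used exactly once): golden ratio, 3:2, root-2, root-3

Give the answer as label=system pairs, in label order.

A = 215/144 ≈ 1.493 → 3:2 (1.500)
B = 310/219 ≈ 1.416 → root-2 (1.414)
C = 218/136 ≈ 1.603 → golden ratio (1.618)
D = 387/225 ≈ 1.720 → root-3 (1.732)

A=3:2, B=root-2, C=golden ratio, D=root-3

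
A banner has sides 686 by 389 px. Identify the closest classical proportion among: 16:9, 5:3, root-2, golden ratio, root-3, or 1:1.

16:9

Ratio = 686 / 389 ≈ 1.763.
Distances: 16:9 1.778 (Δ 0.015); 5:3 1.667 (Δ 0.096); root-2 1.414 (Δ 0.349); golden ratio 1.618 (Δ 0.145); root-3 1.732 (Δ 0.031); 1:1 1.000 (Δ 0.763).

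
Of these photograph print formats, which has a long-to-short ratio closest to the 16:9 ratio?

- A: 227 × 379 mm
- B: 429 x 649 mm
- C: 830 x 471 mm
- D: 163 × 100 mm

C

Ratios (long/short): A ≈ 1.670; B ≈ 1.513; C ≈ 1.762; D ≈ 1.630.
16:9 ≈ 1.778; option C is nearest (Δ 0.016).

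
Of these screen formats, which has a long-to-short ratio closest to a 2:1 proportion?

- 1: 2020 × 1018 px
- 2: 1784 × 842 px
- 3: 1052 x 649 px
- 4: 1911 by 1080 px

1

Target 2:1 ≈ 2.000.
1: 1.984 (Δ0.016)  2: 2.119 (Δ0.119)  3: 1.621 (Δ0.379)  4: 1.769 (Δ0.231)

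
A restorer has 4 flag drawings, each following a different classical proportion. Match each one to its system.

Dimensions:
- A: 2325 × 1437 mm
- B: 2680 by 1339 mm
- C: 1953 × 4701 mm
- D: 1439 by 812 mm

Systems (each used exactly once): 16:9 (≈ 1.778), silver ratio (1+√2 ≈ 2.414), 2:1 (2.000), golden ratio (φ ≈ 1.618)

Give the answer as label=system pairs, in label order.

A=golden ratio, B=2:1, C=silver ratio, D=16:9

Ratios: A ≈ 1.618; B ≈ 2.001; C ≈ 2.407; D ≈ 1.772.
Targets: 16:9 ≈ 1.778; silver ratio ≈ 2.414; 2:1 ≈ 2.000; golden ratio ≈ 1.618.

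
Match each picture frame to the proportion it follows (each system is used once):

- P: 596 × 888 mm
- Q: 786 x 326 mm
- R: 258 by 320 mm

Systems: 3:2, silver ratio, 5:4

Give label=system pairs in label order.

Ratios: P ≈ 1.490; Q ≈ 2.411; R ≈ 1.240.
Targets: 3:2 ≈ 1.500; silver ratio ≈ 2.414; 5:4 ≈ 1.250.

P=3:2, Q=silver ratio, R=5:4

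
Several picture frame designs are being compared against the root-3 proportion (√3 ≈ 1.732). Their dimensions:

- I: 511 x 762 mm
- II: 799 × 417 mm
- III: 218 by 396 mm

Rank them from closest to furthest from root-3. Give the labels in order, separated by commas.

I: 762/511 ≈ 1.491 → |1.491 − 1.732| = 0.241
II: 799/417 ≈ 1.916 → |1.916 − 1.732| = 0.184
III: 396/218 ≈ 1.817 → |1.817 − 1.732| = 0.085

III, II, I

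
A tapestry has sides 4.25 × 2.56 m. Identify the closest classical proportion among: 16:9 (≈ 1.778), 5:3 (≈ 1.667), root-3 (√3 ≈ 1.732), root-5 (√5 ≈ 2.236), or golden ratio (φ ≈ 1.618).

5:3

Ratio = 4.25 / 2.56 ≈ 1.660.
Distances: 16:9 1.778 (Δ 0.118); 5:3 1.667 (Δ 0.007); root-3 1.732 (Δ 0.072); root-5 2.236 (Δ 0.576); golden ratio 1.618 (Δ 0.042).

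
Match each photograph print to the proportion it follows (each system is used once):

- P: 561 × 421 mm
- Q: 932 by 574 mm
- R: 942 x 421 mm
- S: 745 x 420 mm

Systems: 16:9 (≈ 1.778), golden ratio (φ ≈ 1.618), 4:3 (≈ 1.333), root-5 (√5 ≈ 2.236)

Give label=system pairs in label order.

Ratios: P ≈ 1.333; Q ≈ 1.624; R ≈ 2.238; S ≈ 1.774.
Targets: 16:9 ≈ 1.778; golden ratio ≈ 1.618; 4:3 ≈ 1.333; root-5 ≈ 2.236.

P=4:3, Q=golden ratio, R=root-5, S=16:9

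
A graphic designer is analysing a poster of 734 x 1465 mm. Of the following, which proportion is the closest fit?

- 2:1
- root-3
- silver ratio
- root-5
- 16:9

2:1

1465/734 ≈ 1.996. Nearest candidates are 2:1 (2.000, off by 0.004) and 16:9 (1.778, off by 0.218).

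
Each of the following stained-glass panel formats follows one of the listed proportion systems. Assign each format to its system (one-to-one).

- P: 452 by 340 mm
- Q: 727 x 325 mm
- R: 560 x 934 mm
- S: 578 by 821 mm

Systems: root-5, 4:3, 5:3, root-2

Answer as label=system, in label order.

P = 452/340 ≈ 1.329 → 4:3 (1.333)
Q = 727/325 ≈ 2.237 → root-5 (2.236)
R = 934/560 ≈ 1.668 → 5:3 (1.667)
S = 821/578 ≈ 1.420 → root-2 (1.414)

P=4:3, Q=root-5, R=5:3, S=root-2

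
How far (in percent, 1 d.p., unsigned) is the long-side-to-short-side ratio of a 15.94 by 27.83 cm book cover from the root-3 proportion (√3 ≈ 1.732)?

0.8%

Ratio = 27.83 / 15.94 ≈ 1.7459.
Ideal root-3 ≈ 1.7321. |1.7459 − 1.7321| / 1.7321 ≈ 0.80% → 0.8%.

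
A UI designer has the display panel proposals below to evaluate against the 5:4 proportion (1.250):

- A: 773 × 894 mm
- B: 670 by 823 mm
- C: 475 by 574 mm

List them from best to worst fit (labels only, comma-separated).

B, C, A

A: 894/773 ≈ 1.157 → |1.157 − 1.250| = 0.093
B: 823/670 ≈ 1.228 → |1.228 − 1.250| = 0.022
C: 574/475 ≈ 1.208 → |1.208 − 1.250| = 0.042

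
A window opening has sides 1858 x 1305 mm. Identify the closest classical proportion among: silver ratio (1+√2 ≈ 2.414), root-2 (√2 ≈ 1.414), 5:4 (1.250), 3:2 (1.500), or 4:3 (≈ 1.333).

1858/1305 ≈ 1.424. Nearest candidates are root-2 (1.414, off by 0.010) and 3:2 (1.500, off by 0.076).

root-2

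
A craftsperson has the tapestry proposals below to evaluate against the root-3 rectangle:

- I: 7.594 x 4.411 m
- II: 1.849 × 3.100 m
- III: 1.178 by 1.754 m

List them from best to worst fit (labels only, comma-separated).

I, II, III

I: 7.594/4.411 ≈ 1.722 → |1.722 − 1.732| = 0.010
II: 3.100/1.849 ≈ 1.677 → |1.677 − 1.732| = 0.055
III: 1.754/1.178 ≈ 1.489 → |1.489 − 1.732| = 0.243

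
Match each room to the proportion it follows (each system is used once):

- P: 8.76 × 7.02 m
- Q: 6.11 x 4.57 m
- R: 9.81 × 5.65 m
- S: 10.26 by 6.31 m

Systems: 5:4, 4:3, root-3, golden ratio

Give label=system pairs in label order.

P=5:4, Q=4:3, R=root-3, S=golden ratio

P = 8.76/7.02 ≈ 1.248 → 5:4 (1.250)
Q = 6.11/4.57 ≈ 1.337 → 4:3 (1.333)
R = 9.81/5.65 ≈ 1.736 → root-3 (1.732)
S = 10.26/6.31 ≈ 1.626 → golden ratio (1.618)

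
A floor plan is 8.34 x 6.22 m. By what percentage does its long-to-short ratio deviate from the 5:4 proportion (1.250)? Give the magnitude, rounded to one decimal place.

Ratio = 8.34 / 6.22 ≈ 1.3408.
Ideal 5:4 = 1.2500. |1.3408 − 1.2500| / 1.2500 ≈ 7.26% → 7.3%.

7.3%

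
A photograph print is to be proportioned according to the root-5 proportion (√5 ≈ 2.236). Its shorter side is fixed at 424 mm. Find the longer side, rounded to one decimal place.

root-5 ≈ 2.23607.
Longer side = 424 × 2.23607 ≈ 948.094 → 948.1 mm.

948.1 mm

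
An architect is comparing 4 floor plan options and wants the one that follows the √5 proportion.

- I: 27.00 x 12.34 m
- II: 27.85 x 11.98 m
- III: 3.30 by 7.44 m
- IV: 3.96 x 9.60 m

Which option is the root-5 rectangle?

Ratios (long/short): I ≈ 2.188; II ≈ 2.325; III ≈ 2.255; IV ≈ 2.424.
root-5 ≈ 2.236; option III is nearest (Δ 0.019).

III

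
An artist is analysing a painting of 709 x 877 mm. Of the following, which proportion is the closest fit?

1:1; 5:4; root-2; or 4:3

5:4

877/709 ≈ 1.237. Nearest candidates are 5:4 (1.250, off by 0.013) and 4:3 (1.333, off by 0.096).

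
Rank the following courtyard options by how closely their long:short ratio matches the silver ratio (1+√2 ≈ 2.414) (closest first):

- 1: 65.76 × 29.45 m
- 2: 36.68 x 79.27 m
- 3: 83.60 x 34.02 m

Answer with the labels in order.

3, 1, 2

Ratios: 1 = 65.76 / 29.45 ≈ 2.233; 2 = 79.27 / 36.68 ≈ 2.161; 3 = 83.60 / 34.02 ≈ 2.457.
|Δ from 2.414|: 1 0.181; 2 0.253; 3 0.043.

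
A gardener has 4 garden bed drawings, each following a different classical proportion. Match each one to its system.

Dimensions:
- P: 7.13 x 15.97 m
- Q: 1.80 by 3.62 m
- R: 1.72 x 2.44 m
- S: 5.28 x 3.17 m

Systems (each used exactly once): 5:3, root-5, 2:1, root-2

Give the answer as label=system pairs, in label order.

P = 15.97/7.13 ≈ 2.240 → root-5 (2.236)
Q = 3.62/1.80 ≈ 2.011 → 2:1 (2.000)
R = 2.44/1.72 ≈ 1.419 → root-2 (1.414)
S = 5.28/3.17 ≈ 1.666 → 5:3 (1.667)

P=root-5, Q=2:1, R=root-2, S=5:3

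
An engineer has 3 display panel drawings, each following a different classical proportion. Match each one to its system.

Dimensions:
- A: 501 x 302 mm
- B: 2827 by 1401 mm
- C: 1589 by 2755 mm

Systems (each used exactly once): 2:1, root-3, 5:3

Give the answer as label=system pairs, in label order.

A=5:3, B=2:1, C=root-3

Ratios: A ≈ 1.659; B ≈ 2.018; C ≈ 1.734.
Targets: 2:1 ≈ 2.000; root-3 ≈ 1.732; 5:3 ≈ 1.667.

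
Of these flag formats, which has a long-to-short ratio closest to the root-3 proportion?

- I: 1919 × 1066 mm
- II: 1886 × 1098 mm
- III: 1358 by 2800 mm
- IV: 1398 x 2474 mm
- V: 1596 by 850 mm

Ratios (long/short): I ≈ 1.800; II ≈ 1.718; III ≈ 2.062; IV ≈ 1.770; V ≈ 1.878.
root-3 ≈ 1.732; option II is nearest (Δ 0.014).

II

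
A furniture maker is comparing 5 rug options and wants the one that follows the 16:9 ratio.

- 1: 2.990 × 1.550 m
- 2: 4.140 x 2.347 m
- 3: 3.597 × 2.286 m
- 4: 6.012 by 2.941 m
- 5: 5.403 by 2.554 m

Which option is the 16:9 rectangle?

2

Ratios (long/short): 1 ≈ 1.929; 2 ≈ 1.764; 3 ≈ 1.573; 4 ≈ 2.044; 5 ≈ 2.116.
16:9 ≈ 1.778; option 2 is nearest (Δ 0.014).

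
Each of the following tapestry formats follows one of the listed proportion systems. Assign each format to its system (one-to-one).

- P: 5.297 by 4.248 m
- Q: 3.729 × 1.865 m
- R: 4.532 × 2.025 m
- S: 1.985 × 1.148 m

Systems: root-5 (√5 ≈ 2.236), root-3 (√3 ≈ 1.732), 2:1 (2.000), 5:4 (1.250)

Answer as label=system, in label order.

P=5:4, Q=2:1, R=root-5, S=root-3

P = 5.297/4.248 ≈ 1.247 → 5:4 (1.250)
Q = 3.729/1.865 ≈ 1.999 → 2:1 (2.000)
R = 4.532/2.025 ≈ 2.238 → root-5 (2.236)
S = 1.985/1.148 ≈ 1.729 → root-3 (1.732)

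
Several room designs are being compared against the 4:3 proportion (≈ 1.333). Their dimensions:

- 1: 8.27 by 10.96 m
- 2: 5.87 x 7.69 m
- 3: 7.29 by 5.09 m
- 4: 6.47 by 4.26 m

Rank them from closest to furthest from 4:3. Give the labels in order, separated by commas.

1, 2, 3, 4

1: 10.96/8.27 ≈ 1.325 → |1.325 − 1.333| = 0.008
2: 7.69/5.87 ≈ 1.310 → |1.310 − 1.333| = 0.023
3: 7.29/5.09 ≈ 1.432 → |1.432 − 1.333| = 0.099
4: 6.47/4.26 ≈ 1.519 → |1.519 − 1.333| = 0.186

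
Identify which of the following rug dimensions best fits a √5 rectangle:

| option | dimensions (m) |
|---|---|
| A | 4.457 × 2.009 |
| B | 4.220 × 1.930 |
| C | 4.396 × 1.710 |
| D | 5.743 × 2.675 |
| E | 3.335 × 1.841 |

A

Target root-5 ≈ 2.236.
A: 2.219 (Δ0.017)  B: 2.187 (Δ0.049)  C: 2.571 (Δ0.335)  D: 2.147 (Δ0.089)  E: 1.812 (Δ0.424)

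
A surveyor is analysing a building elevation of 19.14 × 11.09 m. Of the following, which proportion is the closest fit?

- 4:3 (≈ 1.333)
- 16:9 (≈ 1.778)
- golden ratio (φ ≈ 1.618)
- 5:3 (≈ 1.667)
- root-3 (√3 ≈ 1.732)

19.14/11.09 ≈ 1.726. Nearest candidates are root-3 (1.732, off by 0.006) and 16:9 (1.778, off by 0.052).

root-3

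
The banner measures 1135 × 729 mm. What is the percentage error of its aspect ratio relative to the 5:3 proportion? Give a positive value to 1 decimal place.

Ratio = 1135 / 729 ≈ 1.5569.
Ideal 5:3 ≈ 1.6667. |1.5569 − 1.6667| / 1.6667 ≈ 6.59% → 6.6%.

6.6%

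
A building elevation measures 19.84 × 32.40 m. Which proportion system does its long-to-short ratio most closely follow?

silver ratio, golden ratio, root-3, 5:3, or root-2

golden ratio

Ratio = 32.40 / 19.84 ≈ 1.633.
Distances: silver ratio 2.414 (Δ 0.781); golden ratio 1.618 (Δ 0.015); root-3 1.732 (Δ 0.099); 5:3 1.667 (Δ 0.034); root-2 1.414 (Δ 0.219).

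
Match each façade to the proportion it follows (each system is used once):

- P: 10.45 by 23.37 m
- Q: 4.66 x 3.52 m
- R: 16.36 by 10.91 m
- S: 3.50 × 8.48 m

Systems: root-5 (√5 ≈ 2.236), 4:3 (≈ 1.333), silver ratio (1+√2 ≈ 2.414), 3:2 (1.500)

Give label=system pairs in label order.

P = 23.37/10.45 ≈ 2.236 → root-5 (2.236)
Q = 4.66/3.52 ≈ 1.324 → 4:3 (1.333)
R = 16.36/10.91 ≈ 1.500 → 3:2 (1.500)
S = 8.48/3.50 ≈ 2.423 → silver ratio (2.414)

P=root-5, Q=4:3, R=3:2, S=silver ratio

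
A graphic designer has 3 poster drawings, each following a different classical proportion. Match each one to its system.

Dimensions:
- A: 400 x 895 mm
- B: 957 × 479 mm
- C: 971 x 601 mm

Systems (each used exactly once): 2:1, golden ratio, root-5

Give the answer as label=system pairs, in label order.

A = 895/400 ≈ 2.237 → root-5 (2.236)
B = 957/479 ≈ 1.998 → 2:1 (2.000)
C = 971/601 ≈ 1.616 → golden ratio (1.618)

A=root-5, B=2:1, C=golden ratio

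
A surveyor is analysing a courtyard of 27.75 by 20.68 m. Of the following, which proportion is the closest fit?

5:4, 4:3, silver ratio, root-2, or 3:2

4:3

Ratio = 27.75 / 20.68 ≈ 1.342.
Distances: 5:4 1.250 (Δ 0.092); 4:3 1.333 (Δ 0.009); silver ratio 2.414 (Δ 1.072); root-2 1.414 (Δ 0.072); 3:2 1.500 (Δ 0.158).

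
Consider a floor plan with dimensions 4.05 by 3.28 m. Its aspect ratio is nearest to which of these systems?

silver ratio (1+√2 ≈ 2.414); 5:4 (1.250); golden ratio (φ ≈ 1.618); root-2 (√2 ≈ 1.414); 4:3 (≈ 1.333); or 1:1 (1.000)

5:4

Ratio = 4.05 / 3.28 ≈ 1.235.
Distances: silver ratio 2.414 (Δ 1.179); 5:4 1.250 (Δ 0.015); golden ratio 1.618 (Δ 0.383); root-2 1.414 (Δ 0.179); 4:3 1.333 (Δ 0.098); 1:1 1.000 (Δ 0.235).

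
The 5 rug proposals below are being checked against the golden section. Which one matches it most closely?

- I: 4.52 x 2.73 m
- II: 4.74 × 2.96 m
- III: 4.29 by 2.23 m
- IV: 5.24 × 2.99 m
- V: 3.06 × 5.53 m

II

Ratios (long/short): I ≈ 1.656; II ≈ 1.601; III ≈ 1.924; IV ≈ 1.753; V ≈ 1.807.
golden ratio ≈ 1.618; option II is nearest (Δ 0.017).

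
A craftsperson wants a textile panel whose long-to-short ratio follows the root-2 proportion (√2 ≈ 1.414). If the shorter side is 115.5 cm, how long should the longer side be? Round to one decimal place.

163.3 cm

root-2 ≈ 1.41421.
Longer side = 115.5 × 1.41421 ≈ 163.341 → 163.3 cm.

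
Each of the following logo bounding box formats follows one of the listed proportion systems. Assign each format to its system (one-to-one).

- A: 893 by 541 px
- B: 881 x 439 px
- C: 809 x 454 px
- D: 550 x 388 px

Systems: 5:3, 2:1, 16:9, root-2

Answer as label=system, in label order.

Ratios: A ≈ 1.651; B ≈ 2.007; C ≈ 1.782; D ≈ 1.418.
Targets: 5:3 ≈ 1.667; 2:1 ≈ 2.000; 16:9 ≈ 1.778; root-2 ≈ 1.414.

A=5:3, B=2:1, C=16:9, D=root-2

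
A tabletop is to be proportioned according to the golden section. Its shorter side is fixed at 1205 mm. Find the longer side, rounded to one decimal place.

golden ratio ≈ 1.61803.
Longer side = 1205 × 1.61803 ≈ 1949.726 → 1949.7 mm.

1949.7 mm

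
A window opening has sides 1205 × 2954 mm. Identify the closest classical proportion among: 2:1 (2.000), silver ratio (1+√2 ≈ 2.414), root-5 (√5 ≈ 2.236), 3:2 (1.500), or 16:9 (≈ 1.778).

silver ratio

Ratio = 2954 / 1205 ≈ 2.451.
Distances: 2:1 2.000 (Δ 0.451); silver ratio 2.414 (Δ 0.037); root-5 2.236 (Δ 0.215); 3:2 1.500 (Δ 0.951); 16:9 1.778 (Δ 0.673).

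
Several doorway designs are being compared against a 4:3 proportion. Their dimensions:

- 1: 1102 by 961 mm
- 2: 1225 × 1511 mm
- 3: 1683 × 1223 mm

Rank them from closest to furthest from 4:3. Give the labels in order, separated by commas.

3, 2, 1

Ratios: 1 = 1102 / 961 ≈ 1.147; 2 = 1511 / 1225 ≈ 1.233; 3 = 1683 / 1223 ≈ 1.376.
|Δ from 1.333|: 1 0.186; 2 0.100; 3 0.043.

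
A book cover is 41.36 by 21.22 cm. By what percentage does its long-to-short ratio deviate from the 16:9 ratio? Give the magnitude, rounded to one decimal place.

Ratio = 41.36 / 21.22 ≈ 1.9491.
Ideal 16:9 ≈ 1.7778. |1.9491 − 1.7778| / 1.7778 ≈ 9.64% → 9.6%.

9.6%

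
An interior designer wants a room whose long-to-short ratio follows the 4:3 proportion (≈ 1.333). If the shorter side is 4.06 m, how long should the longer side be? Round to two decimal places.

5.41 m

4:3 ≈ 1.33333.
Longer side = 4.06 × 1.33333 ≈ 5.4133 → 5.41 m.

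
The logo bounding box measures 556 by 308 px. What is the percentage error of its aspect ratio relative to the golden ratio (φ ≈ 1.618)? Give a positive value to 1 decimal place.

11.6%

Ratio = 556 / 308 ≈ 1.8052.
Ideal golden ratio ≈ 1.6180. |1.8052 − 1.6180| / 1.6180 ≈ 11.57% → 11.6%.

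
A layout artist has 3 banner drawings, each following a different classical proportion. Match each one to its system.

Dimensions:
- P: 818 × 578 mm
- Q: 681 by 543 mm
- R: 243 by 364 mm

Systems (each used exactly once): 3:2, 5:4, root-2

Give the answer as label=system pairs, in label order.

Ratios: P ≈ 1.415; Q ≈ 1.254; R ≈ 1.498.
Targets: 3:2 ≈ 1.500; 5:4 ≈ 1.250; root-2 ≈ 1.414.

P=root-2, Q=5:4, R=3:2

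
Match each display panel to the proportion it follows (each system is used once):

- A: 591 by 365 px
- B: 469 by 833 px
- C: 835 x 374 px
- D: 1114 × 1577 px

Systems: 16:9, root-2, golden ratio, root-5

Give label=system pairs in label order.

A = 591/365 ≈ 1.619 → golden ratio (1.618)
B = 833/469 ≈ 1.776 → 16:9 (1.778)
C = 835/374 ≈ 2.233 → root-5 (2.236)
D = 1577/1114 ≈ 1.416 → root-2 (1.414)

A=golden ratio, B=16:9, C=root-5, D=root-2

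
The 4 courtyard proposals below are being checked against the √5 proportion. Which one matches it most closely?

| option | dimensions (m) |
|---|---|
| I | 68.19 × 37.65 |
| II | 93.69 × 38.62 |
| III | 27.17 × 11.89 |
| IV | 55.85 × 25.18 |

IV

Target root-5 ≈ 2.236.
I: 1.811 (Δ0.425)  II: 2.426 (Δ0.190)  III: 2.285 (Δ0.049)  IV: 2.218 (Δ0.018)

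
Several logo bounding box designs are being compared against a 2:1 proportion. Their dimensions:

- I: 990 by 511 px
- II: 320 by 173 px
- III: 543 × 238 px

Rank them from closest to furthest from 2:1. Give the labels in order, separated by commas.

I, II, III

I: 990/511 ≈ 1.937 → |1.937 − 2.000| = 0.063
II: 320/173 ≈ 1.850 → |1.850 − 2.000| = 0.150
III: 543/238 ≈ 2.282 → |2.282 − 2.000| = 0.282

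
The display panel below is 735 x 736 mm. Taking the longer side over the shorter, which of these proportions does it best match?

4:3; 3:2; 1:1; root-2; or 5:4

736/735 ≈ 1.001. Nearest candidates are 1:1 (1.000, off by 0.001) and 5:4 (1.250, off by 0.249).

1:1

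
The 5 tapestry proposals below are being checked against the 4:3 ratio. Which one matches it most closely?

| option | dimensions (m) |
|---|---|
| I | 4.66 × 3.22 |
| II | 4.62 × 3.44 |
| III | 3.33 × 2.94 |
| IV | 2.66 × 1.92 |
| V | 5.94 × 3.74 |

Target 4:3 ≈ 1.333.
I: 1.447 (Δ0.114)  II: 1.343 (Δ0.010)  III: 1.133 (Δ0.200)  IV: 1.385 (Δ0.052)  V: 1.588 (Δ0.255)

II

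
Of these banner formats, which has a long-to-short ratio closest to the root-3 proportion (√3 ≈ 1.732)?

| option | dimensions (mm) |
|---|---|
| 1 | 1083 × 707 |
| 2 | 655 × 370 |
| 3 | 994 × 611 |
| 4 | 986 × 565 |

4

Target root-3 ≈ 1.732.
1: 1.532 (Δ0.200)  2: 1.770 (Δ0.038)  3: 1.627 (Δ0.105)  4: 1.745 (Δ0.013)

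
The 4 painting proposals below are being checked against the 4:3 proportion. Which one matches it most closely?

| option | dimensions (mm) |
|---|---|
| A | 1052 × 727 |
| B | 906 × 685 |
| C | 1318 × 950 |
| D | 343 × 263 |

Ratios (long/short): A ≈ 1.447; B ≈ 1.323; C ≈ 1.387; D ≈ 1.304.
4:3 ≈ 1.333; option B is nearest (Δ 0.010).

B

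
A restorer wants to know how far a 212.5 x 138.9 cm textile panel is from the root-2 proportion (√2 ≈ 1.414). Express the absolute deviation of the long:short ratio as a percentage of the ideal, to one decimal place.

8.2%

Ratio = 212.5 / 138.9 ≈ 1.5299.
Ideal root-2 ≈ 1.4142. |1.5299 − 1.4142| / 1.4142 ≈ 8.18% → 8.2%.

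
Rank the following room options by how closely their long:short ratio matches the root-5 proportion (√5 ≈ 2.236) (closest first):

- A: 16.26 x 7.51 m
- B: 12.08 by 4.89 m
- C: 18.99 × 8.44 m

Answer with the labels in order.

A: 16.26/7.51 ≈ 2.165 → |2.165 − 2.236| = 0.071
B: 12.08/4.89 ≈ 2.470 → |2.470 − 2.236| = 0.234
C: 18.99/8.44 ≈ 2.250 → |2.250 − 2.236| = 0.014

C, A, B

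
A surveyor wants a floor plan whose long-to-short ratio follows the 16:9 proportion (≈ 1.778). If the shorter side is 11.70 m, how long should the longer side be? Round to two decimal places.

20.80 m

16:9 ≈ 1.77778.
Longer side = 11.70 × 1.77778 ≈ 20.8000 → 20.80 m.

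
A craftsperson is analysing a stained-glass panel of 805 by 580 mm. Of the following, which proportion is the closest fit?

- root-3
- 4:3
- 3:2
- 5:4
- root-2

Ratio = 805 / 580 ≈ 1.388.
Distances: root-3 1.732 (Δ 0.344); 4:3 1.333 (Δ 0.055); 3:2 1.500 (Δ 0.112); 5:4 1.250 (Δ 0.138); root-2 1.414 (Δ 0.026).

root-2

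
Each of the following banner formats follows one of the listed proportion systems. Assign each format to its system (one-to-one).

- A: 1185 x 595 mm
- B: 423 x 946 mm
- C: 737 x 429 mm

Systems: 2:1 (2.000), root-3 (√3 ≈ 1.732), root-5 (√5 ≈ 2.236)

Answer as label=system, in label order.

A=2:1, B=root-5, C=root-3

A = 1185/595 ≈ 1.992 → 2:1 (2.000)
B = 946/423 ≈ 2.236 → root-5 (2.236)
C = 737/429 ≈ 1.718 → root-3 (1.732)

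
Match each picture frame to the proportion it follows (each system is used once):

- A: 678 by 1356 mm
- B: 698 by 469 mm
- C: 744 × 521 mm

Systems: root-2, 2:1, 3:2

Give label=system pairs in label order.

Ratios: A ≈ 2.000; B ≈ 1.488; C ≈ 1.428.
Targets: root-2 ≈ 1.414; 2:1 ≈ 2.000; 3:2 ≈ 1.500.

A=2:1, B=3:2, C=root-2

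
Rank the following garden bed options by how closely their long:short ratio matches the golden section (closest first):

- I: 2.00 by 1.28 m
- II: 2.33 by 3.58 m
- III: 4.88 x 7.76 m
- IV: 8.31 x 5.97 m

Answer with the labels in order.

Ratios: I = 2.00 / 1.28 ≈ 1.562; II = 3.58 / 2.33 ≈ 1.536; III = 7.76 / 4.88 ≈ 1.590; IV = 8.31 / 5.97 ≈ 1.392.
|Δ from 1.618|: I 0.056; II 0.082; III 0.028; IV 0.226.

III, I, II, IV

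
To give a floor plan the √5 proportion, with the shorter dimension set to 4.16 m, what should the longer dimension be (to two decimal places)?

root-5 ≈ 2.23607.
Longer side = 4.16 × 2.23607 ≈ 9.3021 → 9.30 m.

9.30 m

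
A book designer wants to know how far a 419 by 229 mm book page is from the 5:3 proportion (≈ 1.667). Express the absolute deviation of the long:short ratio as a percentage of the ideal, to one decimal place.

Ratio = 419 / 229 ≈ 1.8297.
Ideal 5:3 ≈ 1.6667. |1.8297 − 1.6667| / 1.6667 ≈ 9.78% → 9.8%.

9.8%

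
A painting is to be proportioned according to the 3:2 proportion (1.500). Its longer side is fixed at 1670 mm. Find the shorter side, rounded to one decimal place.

3:2 = 1.50000.
Shorter side = 1670 ÷ 1.50000 ≈ 1113.333 → 1113.3 mm.

1113.3 mm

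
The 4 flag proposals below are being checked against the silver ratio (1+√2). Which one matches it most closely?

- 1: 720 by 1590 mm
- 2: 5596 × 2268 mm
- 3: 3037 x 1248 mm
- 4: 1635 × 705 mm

Target silver ratio ≈ 2.414.
1: 2.208 (Δ0.206)  2: 2.467 (Δ0.053)  3: 2.433 (Δ0.019)  4: 2.319 (Δ0.095)

3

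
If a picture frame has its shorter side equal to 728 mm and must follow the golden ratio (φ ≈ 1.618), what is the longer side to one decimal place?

golden ratio ≈ 1.61803.
Longer side = 728 × 1.61803 ≈ 1177.926 → 1177.9 mm.

1177.9 mm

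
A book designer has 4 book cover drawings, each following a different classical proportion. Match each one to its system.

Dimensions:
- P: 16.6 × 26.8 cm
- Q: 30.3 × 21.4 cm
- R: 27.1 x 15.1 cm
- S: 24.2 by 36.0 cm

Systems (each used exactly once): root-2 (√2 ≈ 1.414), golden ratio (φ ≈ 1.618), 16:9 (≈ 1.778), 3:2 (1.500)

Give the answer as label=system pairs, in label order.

P = 26.8/16.6 ≈ 1.614 → golden ratio (1.618)
Q = 30.3/21.4 ≈ 1.416 → root-2 (1.414)
R = 27.1/15.1 ≈ 1.795 → 16:9 (1.778)
S = 36.0/24.2 ≈ 1.488 → 3:2 (1.500)

P=golden ratio, Q=root-2, R=16:9, S=3:2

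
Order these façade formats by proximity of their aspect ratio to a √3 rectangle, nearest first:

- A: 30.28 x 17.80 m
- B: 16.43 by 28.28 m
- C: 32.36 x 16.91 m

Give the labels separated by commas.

B, A, C

Ratios: A = 30.28 / 17.80 ≈ 1.701; B = 28.28 / 16.43 ≈ 1.721; C = 32.36 / 16.91 ≈ 1.914.
|Δ from 1.732|: A 0.031; B 0.011; C 0.182.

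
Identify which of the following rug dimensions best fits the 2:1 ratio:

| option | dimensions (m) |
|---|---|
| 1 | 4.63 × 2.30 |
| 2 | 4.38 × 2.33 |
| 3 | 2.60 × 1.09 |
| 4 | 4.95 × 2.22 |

1

Ratios (long/short): 1 ≈ 2.013; 2 ≈ 1.880; 3 ≈ 2.385; 4 ≈ 2.230.
2:1 ≈ 2.000; option 1 is nearest (Δ 0.013).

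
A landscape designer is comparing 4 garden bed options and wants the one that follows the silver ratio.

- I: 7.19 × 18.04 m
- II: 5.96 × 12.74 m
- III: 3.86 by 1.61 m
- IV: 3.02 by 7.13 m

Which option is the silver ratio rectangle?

III

Target silver ratio ≈ 2.414.
I: 2.509 (Δ0.095)  II: 2.138 (Δ0.276)  III: 2.398 (Δ0.016)  IV: 2.361 (Δ0.053)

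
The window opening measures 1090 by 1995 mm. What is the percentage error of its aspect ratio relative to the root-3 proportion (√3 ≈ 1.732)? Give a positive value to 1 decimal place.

Ratio = 1995 / 1090 ≈ 1.8303.
Ideal root-3 ≈ 1.7321. |1.8303 − 1.7321| / 1.7321 ≈ 5.67% → 5.7%.

5.7%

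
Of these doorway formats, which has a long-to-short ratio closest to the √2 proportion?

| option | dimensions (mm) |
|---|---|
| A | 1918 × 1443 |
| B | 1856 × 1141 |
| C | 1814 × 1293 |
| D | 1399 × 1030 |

C

Ratios (long/short): A ≈ 1.329; B ≈ 1.627; C ≈ 1.403; D ≈ 1.358.
root-2 ≈ 1.414; option C is nearest (Δ 0.011).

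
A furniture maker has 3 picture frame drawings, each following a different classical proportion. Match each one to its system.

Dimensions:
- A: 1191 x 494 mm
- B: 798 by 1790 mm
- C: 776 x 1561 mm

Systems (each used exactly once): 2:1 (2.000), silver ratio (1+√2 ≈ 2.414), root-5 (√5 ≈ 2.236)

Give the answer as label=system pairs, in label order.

A=silver ratio, B=root-5, C=2:1

Ratios: A ≈ 2.411; B ≈ 2.243; C ≈ 2.012.
Targets: 2:1 ≈ 2.000; silver ratio ≈ 2.414; root-5 ≈ 2.236.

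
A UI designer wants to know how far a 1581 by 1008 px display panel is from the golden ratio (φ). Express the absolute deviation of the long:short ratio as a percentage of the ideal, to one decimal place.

Ratio = 1581 / 1008 ≈ 1.5685.
Ideal golden ratio ≈ 1.6180. |1.5685 − 1.6180| / 1.6180 ≈ 3.06% → 3.1%.

3.1%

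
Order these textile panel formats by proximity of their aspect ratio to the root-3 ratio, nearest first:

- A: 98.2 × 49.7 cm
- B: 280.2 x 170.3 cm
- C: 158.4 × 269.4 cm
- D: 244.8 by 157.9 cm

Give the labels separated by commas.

C, B, D, A

Ratios: A = 98.2 / 49.7 ≈ 1.976; B = 280.2 / 170.3 ≈ 1.645; C = 269.4 / 158.4 ≈ 1.701; D = 244.8 / 157.9 ≈ 1.550.
|Δ from 1.732|: A 0.244; B 0.087; C 0.031; D 0.182.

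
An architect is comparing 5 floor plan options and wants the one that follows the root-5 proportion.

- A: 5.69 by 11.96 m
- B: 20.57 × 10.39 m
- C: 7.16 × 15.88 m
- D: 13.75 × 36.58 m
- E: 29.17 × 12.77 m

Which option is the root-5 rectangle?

C

Target root-5 ≈ 2.236.
A: 2.102 (Δ0.134)  B: 1.980 (Δ0.256)  C: 2.218 (Δ0.018)  D: 2.660 (Δ0.424)  E: 2.284 (Δ0.048)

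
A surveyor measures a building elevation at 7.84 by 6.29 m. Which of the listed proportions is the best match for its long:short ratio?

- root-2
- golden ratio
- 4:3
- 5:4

7.84/6.29 ≈ 1.246. Nearest candidates are 5:4 (1.250, off by 0.004) and 4:3 (1.333, off by 0.087).

5:4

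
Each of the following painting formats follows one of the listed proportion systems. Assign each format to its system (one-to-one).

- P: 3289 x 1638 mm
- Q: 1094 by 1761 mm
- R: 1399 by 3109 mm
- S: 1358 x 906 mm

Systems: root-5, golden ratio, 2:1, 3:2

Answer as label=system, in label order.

Ratios: P ≈ 2.008; Q ≈ 1.610; R ≈ 2.222; S ≈ 1.499.
Targets: root-5 ≈ 2.236; golden ratio ≈ 1.618; 2:1 ≈ 2.000; 3:2 ≈ 1.500.

P=2:1, Q=golden ratio, R=root-5, S=3:2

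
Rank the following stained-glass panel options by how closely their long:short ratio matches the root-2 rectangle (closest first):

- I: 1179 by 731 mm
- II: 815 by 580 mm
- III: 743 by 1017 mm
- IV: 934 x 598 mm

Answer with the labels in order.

II, III, IV, I

I: 1179/731 ≈ 1.613 → |1.613 − 1.414| = 0.199
II: 815/580 ≈ 1.405 → |1.405 − 1.414| = 0.009
III: 1017/743 ≈ 1.369 → |1.369 − 1.414| = 0.045
IV: 934/598 ≈ 1.562 → |1.562 − 1.414| = 0.148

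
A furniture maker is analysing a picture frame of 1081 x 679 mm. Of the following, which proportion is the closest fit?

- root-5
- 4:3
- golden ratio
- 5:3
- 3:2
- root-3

golden ratio

1081/679 ≈ 1.592. Nearest candidates are golden ratio (1.618, off by 0.026) and 5:3 (1.667, off by 0.075).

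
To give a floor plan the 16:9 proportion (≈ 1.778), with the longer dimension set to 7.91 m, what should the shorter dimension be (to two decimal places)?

4.45 m

16:9 ≈ 1.77778.
Shorter side = 7.91 ÷ 1.77778 ≈ 4.4494 → 4.45 m.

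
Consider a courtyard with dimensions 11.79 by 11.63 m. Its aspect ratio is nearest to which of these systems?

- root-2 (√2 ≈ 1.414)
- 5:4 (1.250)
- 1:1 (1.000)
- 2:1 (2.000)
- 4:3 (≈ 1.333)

11.79/11.63 ≈ 1.014. Nearest candidates are 1:1 (1.000, off by 0.014) and 5:4 (1.250, off by 0.236).

1:1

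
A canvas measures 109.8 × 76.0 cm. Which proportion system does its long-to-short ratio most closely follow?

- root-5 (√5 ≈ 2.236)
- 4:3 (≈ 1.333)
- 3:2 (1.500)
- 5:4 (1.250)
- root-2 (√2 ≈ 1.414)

root-2

Ratio = 109.8 / 76.0 ≈ 1.445.
Distances: root-5 2.236 (Δ 0.791); 4:3 1.333 (Δ 0.112); 3:2 1.500 (Δ 0.055); 5:4 1.250 (Δ 0.195); root-2 1.414 (Δ 0.031).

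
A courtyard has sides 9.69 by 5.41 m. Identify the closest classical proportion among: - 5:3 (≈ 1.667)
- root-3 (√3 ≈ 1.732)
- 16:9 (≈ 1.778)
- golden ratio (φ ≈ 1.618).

16:9

Ratio = 9.69 / 5.41 ≈ 1.791.
Distances: 5:3 1.667 (Δ 0.124); root-3 1.732 (Δ 0.059); 16:9 1.778 (Δ 0.013); golden ratio 1.618 (Δ 0.173).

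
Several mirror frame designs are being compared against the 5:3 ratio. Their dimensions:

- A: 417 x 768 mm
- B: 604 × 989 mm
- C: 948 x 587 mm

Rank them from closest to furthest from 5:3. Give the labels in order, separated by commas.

Ratios: A = 768 / 417 ≈ 1.842; B = 989 / 604 ≈ 1.637; C = 948 / 587 ≈ 1.615.
|Δ from 1.667|: A 0.175; B 0.030; C 0.052.

B, C, A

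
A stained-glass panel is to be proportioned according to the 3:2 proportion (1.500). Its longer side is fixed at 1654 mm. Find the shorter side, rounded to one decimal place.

3:2 = 1.50000.
Shorter side = 1654 ÷ 1.50000 ≈ 1102.667 → 1102.7 mm.

1102.7 mm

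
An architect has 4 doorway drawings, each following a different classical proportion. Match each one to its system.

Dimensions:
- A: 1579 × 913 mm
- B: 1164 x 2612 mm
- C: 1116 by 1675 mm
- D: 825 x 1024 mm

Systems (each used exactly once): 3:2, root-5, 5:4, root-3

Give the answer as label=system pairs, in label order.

Ratios: A ≈ 1.729; B ≈ 2.244; C ≈ 1.501; D ≈ 1.241.
Targets: 3:2 ≈ 1.500; root-5 ≈ 2.236; 5:4 ≈ 1.250; root-3 ≈ 1.732.

A=root-3, B=root-5, C=3:2, D=5:4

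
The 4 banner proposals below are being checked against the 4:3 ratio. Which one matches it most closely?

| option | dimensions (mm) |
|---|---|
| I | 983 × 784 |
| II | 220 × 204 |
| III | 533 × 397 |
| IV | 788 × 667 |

III

Target 4:3 ≈ 1.333.
I: 1.254 (Δ0.079)  II: 1.078 (Δ0.255)  III: 1.343 (Δ0.010)  IV: 1.181 (Δ0.152)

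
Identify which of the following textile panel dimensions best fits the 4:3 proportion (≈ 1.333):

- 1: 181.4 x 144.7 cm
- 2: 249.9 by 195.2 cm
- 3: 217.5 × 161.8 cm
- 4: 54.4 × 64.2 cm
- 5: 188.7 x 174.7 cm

Ratios (long/short): 1 ≈ 1.254; 2 ≈ 1.280; 3 ≈ 1.344; 4 ≈ 1.180; 5 ≈ 1.080.
4:3 ≈ 1.333; option 3 is nearest (Δ 0.011).

3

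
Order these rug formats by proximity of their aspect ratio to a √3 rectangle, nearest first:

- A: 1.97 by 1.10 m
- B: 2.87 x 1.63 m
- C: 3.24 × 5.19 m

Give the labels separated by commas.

A: 1.97/1.10 ≈ 1.791 → |1.791 − 1.732| = 0.059
B: 2.87/1.63 ≈ 1.761 → |1.761 − 1.732| = 0.029
C: 5.19/3.24 ≈ 1.602 → |1.602 − 1.732| = 0.130

B, A, C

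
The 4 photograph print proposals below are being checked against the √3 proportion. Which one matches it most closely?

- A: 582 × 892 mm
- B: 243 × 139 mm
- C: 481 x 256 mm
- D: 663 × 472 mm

B

Ratios (long/short): A ≈ 1.533; B ≈ 1.748; C ≈ 1.879; D ≈ 1.405.
root-3 ≈ 1.732; option B is nearest (Δ 0.016).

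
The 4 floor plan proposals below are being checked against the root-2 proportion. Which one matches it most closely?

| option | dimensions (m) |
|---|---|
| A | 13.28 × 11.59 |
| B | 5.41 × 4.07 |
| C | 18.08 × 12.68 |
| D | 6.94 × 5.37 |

Ratios (long/short): A ≈ 1.146; B ≈ 1.329; C ≈ 1.426; D ≈ 1.292.
root-2 ≈ 1.414; option C is nearest (Δ 0.012).

C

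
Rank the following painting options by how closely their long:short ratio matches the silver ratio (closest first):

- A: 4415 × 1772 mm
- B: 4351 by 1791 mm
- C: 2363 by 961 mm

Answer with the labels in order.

B, C, A

A: 4415/1772 ≈ 2.492 → |2.492 − 2.414| = 0.078
B: 4351/1791 ≈ 2.429 → |2.429 − 2.414| = 0.015
C: 2363/961 ≈ 2.459 → |2.459 − 2.414| = 0.045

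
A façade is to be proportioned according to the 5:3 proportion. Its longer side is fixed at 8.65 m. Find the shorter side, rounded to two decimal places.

5:3 ≈ 1.66667.
Shorter side = 8.65 ÷ 1.66667 ≈ 5.1900 → 5.19 m.

5.19 m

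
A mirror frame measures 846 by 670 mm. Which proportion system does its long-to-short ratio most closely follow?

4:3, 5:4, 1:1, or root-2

5:4

Ratio = 846 / 670 ≈ 1.263.
Distances: 4:3 1.333 (Δ 0.070); 5:4 1.250 (Δ 0.013); 1:1 1.000 (Δ 0.263); root-2 1.414 (Δ 0.151).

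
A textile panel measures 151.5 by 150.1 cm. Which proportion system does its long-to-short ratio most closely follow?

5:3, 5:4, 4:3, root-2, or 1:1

1:1

Ratio = 151.5 / 150.1 ≈ 1.009.
Distances: 5:3 1.667 (Δ 0.658); 5:4 1.250 (Δ 0.241); 4:3 1.333 (Δ 0.324); root-2 1.414 (Δ 0.405); 1:1 1.000 (Δ 0.009).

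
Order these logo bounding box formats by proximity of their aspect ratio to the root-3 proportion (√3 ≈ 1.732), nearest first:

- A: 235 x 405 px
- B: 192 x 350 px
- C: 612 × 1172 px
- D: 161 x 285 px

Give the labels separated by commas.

A: 405/235 ≈ 1.723 → |1.723 − 1.732| = 0.009
B: 350/192 ≈ 1.823 → |1.823 − 1.732| = 0.091
C: 1172/612 ≈ 1.915 → |1.915 − 1.732| = 0.183
D: 285/161 ≈ 1.770 → |1.770 − 1.732| = 0.038

A, D, B, C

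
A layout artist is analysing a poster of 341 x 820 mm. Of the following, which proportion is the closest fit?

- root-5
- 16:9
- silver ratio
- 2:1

820/341 ≈ 2.405. Nearest candidates are silver ratio (2.414, off by 0.009) and root-5 (2.236, off by 0.169).

silver ratio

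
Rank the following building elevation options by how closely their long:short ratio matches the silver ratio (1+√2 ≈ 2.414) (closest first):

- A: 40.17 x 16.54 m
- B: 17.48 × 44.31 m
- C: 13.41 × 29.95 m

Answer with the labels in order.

A, B, C

A: 40.17/16.54 ≈ 2.429 → |2.429 − 2.414| = 0.015
B: 44.31/17.48 ≈ 2.535 → |2.535 − 2.414| = 0.121
C: 29.95/13.41 ≈ 2.233 → |2.233 − 2.414| = 0.181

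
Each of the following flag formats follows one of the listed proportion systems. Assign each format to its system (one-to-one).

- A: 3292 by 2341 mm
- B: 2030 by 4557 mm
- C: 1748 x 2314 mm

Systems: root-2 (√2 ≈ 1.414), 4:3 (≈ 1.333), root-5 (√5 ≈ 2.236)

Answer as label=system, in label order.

A=root-2, B=root-5, C=4:3

A = 3292/2341 ≈ 1.406 → root-2 (1.414)
B = 4557/2030 ≈ 2.245 → root-5 (2.236)
C = 2314/1748 ≈ 1.324 → 4:3 (1.333)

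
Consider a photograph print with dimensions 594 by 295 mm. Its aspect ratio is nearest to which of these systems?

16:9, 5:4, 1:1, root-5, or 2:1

2:1

Ratio = 594 / 295 ≈ 2.014.
Distances: 16:9 1.778 (Δ 0.236); 5:4 1.250 (Δ 0.764); 1:1 1.000 (Δ 1.014); root-5 2.236 (Δ 0.222); 2:1 2.000 (Δ 0.014).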